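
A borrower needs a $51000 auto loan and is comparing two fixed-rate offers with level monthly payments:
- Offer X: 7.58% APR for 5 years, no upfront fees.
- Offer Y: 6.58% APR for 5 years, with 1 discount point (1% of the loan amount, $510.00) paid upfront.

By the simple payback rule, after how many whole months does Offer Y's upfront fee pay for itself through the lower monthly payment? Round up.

Offer X: at 7.58% the monthly rate is 0.0063167, so the payment is 51,000 × 0.0063167 / (1 − 1.0063167^−60) = $1,023.88.
Offer Y: at 6.58% the monthly rate is 0.0054833, so the payment is 51,000 × 0.0054833 / (1 − 1.0054833^−60) = $999.79.
Monthly savings = $1,023.88 − $999.79 = $24.09.
Break-even = $510.00 / $24.09 = 21.17 → 22 months.

22 months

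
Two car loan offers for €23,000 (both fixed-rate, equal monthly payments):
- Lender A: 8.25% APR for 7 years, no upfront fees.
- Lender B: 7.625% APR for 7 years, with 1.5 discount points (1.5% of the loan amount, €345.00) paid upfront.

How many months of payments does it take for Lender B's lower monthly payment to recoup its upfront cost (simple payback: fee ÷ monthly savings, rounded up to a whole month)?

49 months

Lender A: monthly rate = 8.25%/12 = 0.0068750; payment = 23,000 × 0.0068750 / (1 − (1+0.0068750)^−84) = €361.35.
Lender B: at 7.625% the monthly rate is 0.0063542, so the payment is 23,000 × 0.0063542 / (1 − 1.0063542^−84) = €354.20.
Monthly savings = €361.35 − €354.20 = €7.15.
Break-even = €345.00 / €7.15 = 48.25 → 49 months.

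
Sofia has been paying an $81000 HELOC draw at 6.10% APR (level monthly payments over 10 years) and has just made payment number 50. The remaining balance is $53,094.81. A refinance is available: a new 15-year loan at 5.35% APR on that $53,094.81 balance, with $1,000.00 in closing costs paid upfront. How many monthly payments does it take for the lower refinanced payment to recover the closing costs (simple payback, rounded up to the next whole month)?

3 months

Current payment = 81,000 × 6.1%/12 / (1 − (1+0.0050833)^−120) = $903.34.
Refinanced payment = 53,094.81 × 0.0044583 / (1 − (1+0.0044583)^−180) = $429.61.
Monthly savings = $903.34 − $429.61 = $473.73.
Break-even = $1,000.00 / $473.73 = 2.11 → 3 months.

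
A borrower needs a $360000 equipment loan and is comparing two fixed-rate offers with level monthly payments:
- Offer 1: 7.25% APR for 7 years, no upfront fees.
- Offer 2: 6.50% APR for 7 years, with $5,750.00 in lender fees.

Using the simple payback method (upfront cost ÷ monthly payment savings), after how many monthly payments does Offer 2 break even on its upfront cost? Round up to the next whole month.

Offer 1: at 7.25% the monthly rate is 0.0060417, so the payment is 360,000 × 0.0060417 / (1 − 1.0060417^−84) = $5,477.47.
Offer 2: at 6.50% the monthly rate is 0.0054167, so the payment is 360,000 × 0.0054167 / (1 − 1.0054167^−84) = $5,345.80.
Monthly savings = $5,477.47 − $5,345.80 = $131.67.
Break-even = $5,750.00 / $131.67 = 43.67 → 44 months.

44 months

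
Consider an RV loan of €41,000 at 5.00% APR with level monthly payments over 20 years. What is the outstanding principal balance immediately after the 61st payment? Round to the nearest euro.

€34,088

With monthly rate i = 5%/12 = 0.0041667, the balance after k of n payments is P · [(1+i)^n − (1+i)^k] / [(1+i)^n − 1].
(1+0.0041667)^240 = 2.71264029 and (1+0.0041667)^61 = 1.28870601, so the balance is 41,000 × (2.71264029 − 1.28870601) / (2.71264029 − 1) = €34,088.48.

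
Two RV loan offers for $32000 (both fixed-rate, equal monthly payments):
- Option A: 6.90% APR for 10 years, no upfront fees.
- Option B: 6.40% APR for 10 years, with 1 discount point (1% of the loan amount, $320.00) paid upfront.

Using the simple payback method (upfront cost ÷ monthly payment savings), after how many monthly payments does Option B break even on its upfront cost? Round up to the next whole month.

40 months

Option A: monthly rate = 6.9%/12 = 0.0057500; payment = 32,000 × 0.0057500 / (1 − (1+0.0057500)^−120) = $369.90.
Option B: at 6.40% the monthly rate is 0.0053333, so the payment is 32,000 × 0.0053333 / (1 − 1.0053333^−120) = $361.73.
Monthly savings = $369.90 − $361.73 = $8.17.
Break-even = $320.00 / $8.17 = 39.17 → 40 months.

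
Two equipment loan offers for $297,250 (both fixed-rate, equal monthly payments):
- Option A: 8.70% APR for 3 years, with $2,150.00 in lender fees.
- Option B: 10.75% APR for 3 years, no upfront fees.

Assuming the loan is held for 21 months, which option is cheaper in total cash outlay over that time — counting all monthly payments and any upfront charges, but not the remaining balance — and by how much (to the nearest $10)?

Option A: at 8.70% the monthly rate is 0.0072500, so the payment is 297,250 × 0.0072500 / (1 − 1.0072500^−36) = $9,411.02.
Option B: monthly rate = 10.75%/12 = 0.0089583; payment = 297,250 × 0.0089583 / (1 − (1+0.0089583)^−36) = $9,696.43.
Over 21 months: Option A costs 21 × $9,411.02 + $2,150.00 = $199,781.42; Option B costs 21 × $9,696.43 = $203,625.03.
Option A is cheaper by $203,625.03 − $199,781.42 = $3,843.61.

Option A by $3,840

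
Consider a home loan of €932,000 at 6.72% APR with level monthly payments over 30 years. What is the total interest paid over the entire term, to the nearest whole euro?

€1,237,490

At 6.72% the monthly rate is 0.0056000, so the payment is 932,000 × 0.0056000 / (1 − 1.0056000^−360) = €6,026.36.
Total paid = 360 × €6,026.36 = €2,169,489.60; interest = €2,169,489.60 − €932,000 = €1,237,489.60.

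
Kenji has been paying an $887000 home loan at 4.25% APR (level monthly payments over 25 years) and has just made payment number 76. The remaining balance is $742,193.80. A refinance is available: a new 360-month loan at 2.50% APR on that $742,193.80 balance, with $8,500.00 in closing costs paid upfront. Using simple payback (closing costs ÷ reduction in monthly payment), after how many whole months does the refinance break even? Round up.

5 months

Current payment = 887,000 × 4.25%/12 / (1 − (1+0.0035417)^−300) = $4,805.22.
Refinanced payment = 742,193.80 × 0.0020833 / (1 − (1+0.0020833)^−360) = $2,932.56.
Monthly savings = $4,805.22 − $2,932.56 = $1,872.66.
Break-even = $8,500.00 / $1,872.66 = 4.54 → 5 months.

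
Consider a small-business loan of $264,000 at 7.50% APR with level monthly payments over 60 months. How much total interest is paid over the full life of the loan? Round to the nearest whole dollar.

$53,401

At 7.50% the monthly rate is 0.0062500, so the payment is 264,000 × 0.0062500 / (1 − 1.0062500^−60) = $5,290.02.
Total paid = 60 × $5,290.02 = $317,401.20; interest = $317,401.20 − $264,000 = $53,401.20.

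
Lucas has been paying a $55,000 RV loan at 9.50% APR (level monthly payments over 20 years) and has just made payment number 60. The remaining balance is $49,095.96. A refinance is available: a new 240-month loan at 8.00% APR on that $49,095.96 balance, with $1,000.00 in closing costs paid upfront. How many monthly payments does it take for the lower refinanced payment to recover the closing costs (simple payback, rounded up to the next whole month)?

Current payment = 55,000 × 9.5%/12 / (1 − (1+0.0079167)^−240) = $512.67.
Refinanced payment = 49,095.96 × 0.0066667 / (1 − (1+0.0066667)^−240) = $410.66.
Monthly savings = $512.67 − $410.66 = $102.01.
Break-even = $1,000.00 / $102.01 = 9.80 → 10 months.

10 months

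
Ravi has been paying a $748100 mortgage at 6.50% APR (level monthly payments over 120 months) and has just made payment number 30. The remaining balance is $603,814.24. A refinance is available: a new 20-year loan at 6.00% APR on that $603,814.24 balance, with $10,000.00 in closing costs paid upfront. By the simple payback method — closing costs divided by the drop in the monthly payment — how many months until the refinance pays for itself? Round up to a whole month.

Current payment = 748,100 × 6.5%/12 / (1 − (1+0.0054167)^−120) = $8,494.52.
Refinanced payment = 603,814.24 × 0.0050000 / (1 − (1+0.0050000)^−240) = $4,325.91.
Monthly savings = $8,494.52 − $4,325.91 = $4,168.61.
Break-even = $10,000.00 / $4,168.61 = 2.40 → 3 months.

3 months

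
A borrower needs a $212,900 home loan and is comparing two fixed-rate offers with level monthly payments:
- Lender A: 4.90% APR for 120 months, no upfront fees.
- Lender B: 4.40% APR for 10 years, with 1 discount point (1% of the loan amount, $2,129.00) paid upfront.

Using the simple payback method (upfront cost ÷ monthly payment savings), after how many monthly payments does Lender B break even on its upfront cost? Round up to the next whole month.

Lender A: monthly rate = 4.9%/12 = 0.0040833; payment = 212,900 × 0.0040833 / (1 − (1+0.0040833)^−120) = $2,247.74.
Lender B: at 4.40% the monthly rate is 0.0036667, so the payment is 212,900 × 0.0036667 / (1 − 1.0036667^−120) = $2,196.21.
Monthly savings = $2,247.74 − $2,196.21 = $51.53.
Break-even = $2,129.00 / $51.53 = 41.32 → 42 months.

42 months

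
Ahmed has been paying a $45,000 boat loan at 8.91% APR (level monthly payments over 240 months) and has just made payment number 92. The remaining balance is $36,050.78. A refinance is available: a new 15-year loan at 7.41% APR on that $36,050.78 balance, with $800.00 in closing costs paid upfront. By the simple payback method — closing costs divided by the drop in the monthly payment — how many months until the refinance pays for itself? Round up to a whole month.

12 months

Current payment = 45,000 × 8.91%/12 / (1 − (1+0.0074250)^−240) = $402.28.
Refinanced payment = 36,050.78 × 0.0061750 / (1 − (1+0.0061750)^−180) = $332.35.
Monthly savings = $402.28 − $332.35 = $69.93.
Break-even = $800.00 / $69.93 = 11.44 → 12 months.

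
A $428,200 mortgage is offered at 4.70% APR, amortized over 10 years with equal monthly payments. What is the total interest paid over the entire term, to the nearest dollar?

$109,303

Monthly rate = 4.7%/12 = 0.0039167; payment = 428,200 × 0.0039167 / (1 − (1+0.0039167)^−120) = $4,479.19.
Total paid = 120 × $4,479.19 = $537,502.80; interest = $537,502.80 − $428,200 = $109,302.80.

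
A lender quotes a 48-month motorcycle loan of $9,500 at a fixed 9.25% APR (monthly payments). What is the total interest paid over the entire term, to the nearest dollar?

Monthly rate = 9.25%/12 = 0.0077083; payment = 9,500 × 0.0077083 / (1 − (1+0.0077083)^−48) = $237.54.
Total paid = 48 × $237.54 = $11,401.92; interest = $11,401.92 − $9,500 = $1,901.92.

$1,902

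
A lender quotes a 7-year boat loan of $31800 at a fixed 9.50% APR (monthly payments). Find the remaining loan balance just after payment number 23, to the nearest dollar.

$25,069

With monthly rate i = 9.5%/12 = 0.0079167, the balance after k of n payments is P · [(1+i)^n − (1+i)^k] / [(1+i)^n − 1].
(1+0.0079167)^84 = 1.93940557 and (1+0.0079167)^23 = 1.19885432, so the balance is 31,800 × (1.93940557 − 1.19885432) / (1.93940557 − 1) = $25,068.54.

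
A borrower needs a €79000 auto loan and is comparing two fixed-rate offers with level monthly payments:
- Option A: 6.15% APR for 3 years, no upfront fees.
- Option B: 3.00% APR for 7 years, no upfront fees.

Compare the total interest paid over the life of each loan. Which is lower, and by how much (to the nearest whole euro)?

Option A by €970

Option A: monthly rate = 6.15%/12 = 0.0051250; payment = 79,000 × 0.0051250 / (1 − (1+0.0051250)^−36) = €2,408.71.
Total interest on Option A = 36 × €2,408.71 − €79,000 = €7,713.56.
Option B: at 3.00% the monthly rate is 0.0025000, so the payment is 79,000 × 0.0025000 / (1 − 1.0025000^−84) = €1,043.85.
Total interest on Option B = 84 × €1,043.85 − €79,000 = €8,683.40.
Option A is lower by €969.84.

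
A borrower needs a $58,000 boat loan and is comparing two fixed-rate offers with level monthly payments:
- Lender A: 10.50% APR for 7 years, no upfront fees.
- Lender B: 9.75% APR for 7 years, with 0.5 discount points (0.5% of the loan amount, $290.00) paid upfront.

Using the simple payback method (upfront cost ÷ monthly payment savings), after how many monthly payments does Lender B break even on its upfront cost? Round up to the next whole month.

Lender A: monthly rate = 10.5%/12 = 0.0087500; payment = 58,000 × 0.0087500 / (1 − (1+0.0087500)^−84) = $977.92.
Lender B: monthly rate = 9.75%/12 = 0.0081250; payment = 58,000 × 0.0081250 / (1 − (1+0.0081250)^−84) = $955.39.
Monthly savings = $977.92 − $955.39 = $22.53.
Break-even = $290.00 / $22.53 = 12.87 → 13 months.

13 months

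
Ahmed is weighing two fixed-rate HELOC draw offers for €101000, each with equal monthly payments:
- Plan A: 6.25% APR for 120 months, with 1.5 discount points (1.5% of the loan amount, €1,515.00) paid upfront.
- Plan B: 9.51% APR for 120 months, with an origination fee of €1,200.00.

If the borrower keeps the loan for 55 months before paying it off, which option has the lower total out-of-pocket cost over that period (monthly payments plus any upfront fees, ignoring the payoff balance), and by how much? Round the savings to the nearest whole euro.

Plan A: at 6.25% the monthly rate is 0.0052083, so the payment is 101,000 × 0.0052083 / (1 − 1.0052083^−120) = €1,134.03.
Plan B: at 9.51% the monthly rate is 0.0079250, so the payment is 101,000 × 0.0079250 / (1 − 1.0079250^−120) = €1,307.47.
Over 55 months: Plan A costs 55 × €1,134.03 + €1,515.00 = €63,886.65; Plan B costs 55 × €1,307.47 + €1,200.00 = €73,110.85.
Plan A is cheaper by €73,110.85 − €63,886.65 = €9,224.20.

Plan A by €9,224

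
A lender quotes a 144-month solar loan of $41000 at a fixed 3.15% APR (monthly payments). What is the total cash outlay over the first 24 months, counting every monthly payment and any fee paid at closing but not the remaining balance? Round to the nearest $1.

At 3.15% the monthly rate is 0.0026250, so the payment is 41,000 × 0.0026250 / (1 − 1.0026250^−144) = $342.29.
Total outlay = 24 × $342.29 = $8,214.96.

$8,215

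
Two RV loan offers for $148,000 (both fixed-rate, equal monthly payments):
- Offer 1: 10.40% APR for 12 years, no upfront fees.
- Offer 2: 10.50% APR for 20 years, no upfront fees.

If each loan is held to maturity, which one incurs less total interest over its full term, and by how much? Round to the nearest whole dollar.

Offer 1: monthly rate = 10.4%/12 = 0.0086667; payment = 148,000 × 0.0086667 / (1 − (1+0.0086667)^−144) = $1,803.08.
Total interest on Offer 1 = 144 × $1,803.08 − $148,000 = $111,643.52.
Offer 2: at 10.50% the monthly rate is 0.0087500, so the payment is 148,000 × 0.0087500 / (1 − 1.0087500^−240) = $1,477.60.
Total interest on Offer 2 = 240 × $1,477.60 − $148,000 = $206,624.00.
Offer 1 is lower by $94,980.48.

Offer 1 by $94,980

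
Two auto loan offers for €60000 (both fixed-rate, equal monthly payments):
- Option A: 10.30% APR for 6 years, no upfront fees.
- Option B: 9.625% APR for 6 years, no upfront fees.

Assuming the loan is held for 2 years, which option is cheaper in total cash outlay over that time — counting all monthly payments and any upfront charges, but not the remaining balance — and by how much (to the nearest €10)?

Option B by €490

Option A: monthly rate = 10.3%/12 = 0.0085833; payment = 60,000 × 0.0085833 / (1 − (1+0.0085833)^−72) = €1,120.65.
Option B: at 9.625% the monthly rate is 0.0080208, so the payment is 60,000 × 0.0080208 / (1 − 1.0080208^−72) = €1,100.24.
Over 24 months: Option A costs 24 × €1,120.65 = €26,895.60; Option B costs 24 × €1,100.24 = €26,405.76.
Option B is cheaper by €26,895.60 − €26,405.76 = €489.84.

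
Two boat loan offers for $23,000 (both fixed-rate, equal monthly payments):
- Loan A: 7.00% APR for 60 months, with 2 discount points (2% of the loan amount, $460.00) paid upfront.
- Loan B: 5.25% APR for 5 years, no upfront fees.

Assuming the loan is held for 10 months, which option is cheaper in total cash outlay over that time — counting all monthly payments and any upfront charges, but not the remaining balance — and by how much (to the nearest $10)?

Loan A: monthly rate = 7%/12 = 0.0058333; payment = 23,000 × 0.0058333 / (1 − (1+0.0058333)^−60) = $455.43.
Loan B: at 5.25% the monthly rate is 0.0043750, so the payment is 23,000 × 0.0043750 / (1 − 1.0043750^−60) = $436.68.
Over 10 months: Loan A costs 10 × $455.43 + $460.00 = $5,014.30; Loan B costs 10 × $436.68 = $4,366.80.
Loan B is cheaper by $5,014.30 − $4,366.80 = $647.50.

Loan B by $650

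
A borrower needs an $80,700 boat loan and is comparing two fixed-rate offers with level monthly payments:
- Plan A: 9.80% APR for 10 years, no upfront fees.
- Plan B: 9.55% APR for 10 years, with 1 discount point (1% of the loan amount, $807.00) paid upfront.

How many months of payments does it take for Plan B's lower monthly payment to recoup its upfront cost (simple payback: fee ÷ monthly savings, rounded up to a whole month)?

Plan A: at 9.80% the monthly rate is 0.0081667, so the payment is 80,700 × 0.0081667 / (1 − 1.0081667^−120) = $1,057.54.
Plan B: monthly rate = 9.55%/12 = 0.0079583; payment = 80,700 × 0.0079583 / (1 − (1+0.0079583)^−120) = $1,046.45.
Monthly savings = $1,057.54 − $1,046.45 = $11.09.
Break-even = $807.00 / $11.09 = 72.77 → 73 months.

73 months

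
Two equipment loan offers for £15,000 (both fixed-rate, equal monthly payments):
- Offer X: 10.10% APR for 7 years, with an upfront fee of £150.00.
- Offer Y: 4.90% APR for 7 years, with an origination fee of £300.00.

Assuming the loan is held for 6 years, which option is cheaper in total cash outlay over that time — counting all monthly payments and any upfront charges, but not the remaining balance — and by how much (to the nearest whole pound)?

Offer X: monthly rate = 10.1%/12 = 0.0084167; payment = 15,000 × 0.0084167 / (1 − (1+0.0084167)^−84) = £249.79.
Offer Y: monthly rate = 4.9%/12 = 0.0040833; payment = 15,000 × 0.0040833 / (1 − (1+0.0040833)^−84) = £211.30.
Over 72 months: Offer X costs 72 × £249.79 + £150.00 = £18,134.88; Offer Y costs 72 × £211.30 + £300.00 = £15,513.60.
Offer Y is cheaper by £18,134.88 − £15,513.60 = £2,621.28.

Offer Y by £2,621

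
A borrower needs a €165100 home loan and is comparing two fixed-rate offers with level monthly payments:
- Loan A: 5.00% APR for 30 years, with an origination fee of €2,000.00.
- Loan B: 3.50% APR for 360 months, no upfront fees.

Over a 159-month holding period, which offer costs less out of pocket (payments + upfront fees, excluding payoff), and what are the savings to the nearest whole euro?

Loan B by €25,042

Loan A: monthly rate = 5%/12 = 0.0041667; payment = 165,100 × 0.0041667 / (1 − (1+0.0041667)^−360) = €886.29.
Loan B: at 3.50% the monthly rate is 0.0029167, so the payment is 165,100 × 0.0029167 / (1 − 1.0029167^−360) = €741.37.
Over 159 months: Loan A costs 159 × €886.29 + €2,000.00 = €142,920.11; Loan B costs 159 × €741.37 = €117,877.83.
Loan B is cheaper by €142,920.11 − €117,877.83 = €25,042.28.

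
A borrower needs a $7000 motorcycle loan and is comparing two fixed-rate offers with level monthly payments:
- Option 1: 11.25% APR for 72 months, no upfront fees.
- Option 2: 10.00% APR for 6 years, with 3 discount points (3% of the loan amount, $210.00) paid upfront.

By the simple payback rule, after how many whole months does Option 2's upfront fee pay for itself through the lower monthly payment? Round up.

Option 1: monthly rate = 11.25%/12 = 0.0093750; payment = 7,000 × 0.0093750 / (1 − (1+0.0093750)^−72) = $134.14.
Option 2: monthly rate = 10%/12 = 0.0083333; payment = 7,000 × 0.0083333 / (1 − (1+0.0083333)^−72) = $129.68.
Monthly savings = $134.14 − $129.68 = $4.46.
Break-even = $210.00 / $4.46 = 47.09 → 48 months.

48 months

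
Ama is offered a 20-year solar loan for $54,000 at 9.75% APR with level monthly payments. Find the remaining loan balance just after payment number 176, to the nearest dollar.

$25,483

With monthly rate i = 9.75%/12 = 0.0081250, the balance after k of n payments is P · [(1+i)^n − (1+i)^k] / [(1+i)^n − 1].
(1+0.0081250)^240 = 6.97352458 and (1+0.0081250)^176 = 4.15462388, so the balance is 54,000 × (6.97352458 − 4.15462388) / (6.97352458 − 1) = $25,482.55.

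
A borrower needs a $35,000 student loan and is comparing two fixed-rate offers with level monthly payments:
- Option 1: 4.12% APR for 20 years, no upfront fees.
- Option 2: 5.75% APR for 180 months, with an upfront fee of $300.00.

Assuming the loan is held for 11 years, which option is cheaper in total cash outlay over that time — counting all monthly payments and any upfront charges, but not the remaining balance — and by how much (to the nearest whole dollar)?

Option 1: monthly rate = 4.12%/12 = 0.0034333; payment = 35,000 × 0.0034333 / (1 − (1+0.0034333)^−240) = $214.31.
Option 2: at 5.75% the monthly rate is 0.0047917, so the payment is 35,000 × 0.0047917 / (1 − 1.0047917^−180) = $290.64.
Over 132 months: Option 1 costs 132 × $214.31 = $28,288.92; Option 2 costs 132 × $290.64 + $300.00 = $38,664.48.
Option 1 is cheaper by $38,664.48 − $28,288.92 = $10,375.56.

Option 1 by $10,376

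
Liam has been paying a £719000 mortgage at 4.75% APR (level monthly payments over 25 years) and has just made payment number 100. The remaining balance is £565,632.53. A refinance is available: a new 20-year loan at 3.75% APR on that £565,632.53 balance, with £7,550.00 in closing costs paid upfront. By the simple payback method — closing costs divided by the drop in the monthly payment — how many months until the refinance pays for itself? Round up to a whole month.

11 months

Current payment = 719,000 × 4.75%/12 / (1 − (1+0.0039583)^−300) = £4,099.14.
Refinanced payment = 565,632.53 × 0.0031250 / (1 − (1+0.0031250)^−240) = £3,353.57.
Monthly savings = £4,099.14 − £3,353.57 = £745.57.
Break-even = £7,550.00 / £745.57 = 10.13 → 11 months.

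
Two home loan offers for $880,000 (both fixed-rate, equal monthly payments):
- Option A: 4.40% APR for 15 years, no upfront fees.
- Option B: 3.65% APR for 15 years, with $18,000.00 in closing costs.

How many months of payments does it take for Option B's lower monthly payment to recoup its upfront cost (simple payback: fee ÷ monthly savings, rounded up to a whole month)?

55 months

Option A: monthly rate = 4.4%/12 = 0.0036667; payment = 880,000 × 0.0036667 / (1 − (1+0.0036667)^−180) = $6,687.05.
Option B: at 3.65% the monthly rate is 0.0030417, so the payment is 880,000 × 0.0030417 / (1 − 1.0030417^−180) = $6,355.99.
Monthly savings = $6,687.05 − $6,355.99 = $331.06.
Break-even = $18,000.00 / $331.06 = 54.37 → 55 months.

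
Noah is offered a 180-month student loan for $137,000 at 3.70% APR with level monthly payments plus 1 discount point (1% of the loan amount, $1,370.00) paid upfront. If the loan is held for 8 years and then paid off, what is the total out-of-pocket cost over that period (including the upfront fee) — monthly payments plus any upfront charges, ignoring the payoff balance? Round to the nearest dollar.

$96,688

At 3.70% the monthly rate is 0.0030833, so the payment is 137,000 × 0.0030833 / (1 − 1.0030833^−180) = $992.90.
Total outlay = 96 × $992.90 + $1,370.00 = $96,688.40.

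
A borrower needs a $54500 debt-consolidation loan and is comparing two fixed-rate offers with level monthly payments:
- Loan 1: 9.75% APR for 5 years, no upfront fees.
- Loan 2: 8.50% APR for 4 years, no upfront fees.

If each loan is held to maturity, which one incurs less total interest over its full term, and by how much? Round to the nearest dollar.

Loan 2 by $4,596

Loan 1: monthly rate = 9.75%/12 = 0.0081250; payment = 54,500 × 0.0081250 / (1 − (1+0.0081250)^−60) = $1,151.27.
Total interest on Loan 1 = 60 × $1,151.27 − $54,500 = $14,576.20.
Loan 2: at 8.50% the monthly rate is 0.0070833, so the payment is 54,500 × 0.0070833 / (1 − 1.0070833^−48) = $1,343.33.
Total interest on Loan 2 = 48 × $1,343.33 − $54,500 = $9,979.84.
Loan 2 is lower by $4,596.36.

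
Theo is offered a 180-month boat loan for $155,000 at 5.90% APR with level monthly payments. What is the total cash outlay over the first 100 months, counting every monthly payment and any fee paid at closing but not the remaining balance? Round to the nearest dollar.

$129,962

At 5.90% the monthly rate is 0.0049167, so the payment is 155,000 × 0.0049167 / (1 − 1.0049167^−180) = $1,299.62.
Total outlay = 100 × $1,299.62 = $129,962.00.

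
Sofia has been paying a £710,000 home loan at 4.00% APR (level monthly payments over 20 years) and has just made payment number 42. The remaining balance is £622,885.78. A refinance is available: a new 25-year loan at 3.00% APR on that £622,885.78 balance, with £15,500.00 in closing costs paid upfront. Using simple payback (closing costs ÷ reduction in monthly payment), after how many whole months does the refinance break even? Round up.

12 months

Current payment = 710,000 × 4%/12 / (1 − (1+0.0033333)^−240) = £4,302.46.
Refinanced payment = 622,885.78 × 0.0025000 / (1 − (1+0.0025000)^−300) = £2,953.79.
Monthly savings = £4,302.46 − £2,953.79 = £1,348.67.
Break-even = £15,500.00 / £1,348.67 = 11.49 → 12 months.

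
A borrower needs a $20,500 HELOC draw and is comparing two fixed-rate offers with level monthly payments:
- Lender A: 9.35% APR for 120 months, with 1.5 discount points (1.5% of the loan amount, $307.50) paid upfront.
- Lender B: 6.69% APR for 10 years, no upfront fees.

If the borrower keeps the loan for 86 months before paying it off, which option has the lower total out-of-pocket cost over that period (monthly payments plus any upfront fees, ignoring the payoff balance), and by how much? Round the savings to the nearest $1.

Lender B by $2,786

Lender A: at 9.35% the monthly rate is 0.0077917, so the payment is 20,500 × 0.0077917 / (1 − 1.0077917^−120) = $263.58.
Lender B: monthly rate = 6.69%/12 = 0.0055750; payment = 20,500 × 0.0055750 / (1 − (1+0.0055750)^−120) = $234.76.
Over 86 months: Lender A costs 86 × $263.58 + $307.50 = $22,975.38; Lender B costs 86 × $234.76 = $20,189.36.
Lender B is cheaper by $22,975.38 − $20,189.36 = $2,786.02.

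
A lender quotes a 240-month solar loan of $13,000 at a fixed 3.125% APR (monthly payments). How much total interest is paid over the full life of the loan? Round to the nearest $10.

Monthly rate = 3.125%/12 = 0.0026042; payment = 13,000 × 0.0026042 / (1 − (1+0.0026042)^−240) = $72.91.
Total paid = 240 × $72.91 = $17,498.40; interest = $17,498.40 − $13,000 = $4,498.40.

$4,500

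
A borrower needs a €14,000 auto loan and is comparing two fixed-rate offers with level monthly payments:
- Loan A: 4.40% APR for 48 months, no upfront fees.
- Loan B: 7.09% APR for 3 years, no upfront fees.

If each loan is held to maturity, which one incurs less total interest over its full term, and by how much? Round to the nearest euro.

Loan A by €289

Loan A: at 4.40% the monthly rate is 0.0036667, so the payment is 14,000 × 0.0036667 / (1 − 1.0036667^−48) = €318.62.
Total interest on Loan A = 48 × €318.62 − €14,000 = €1,293.76.
Loan B: monthly rate = 7.09%/12 = 0.0059083; payment = 14,000 × 0.0059083 / (1 − (1+0.0059083)^−36) = €432.86.
Total interest on Loan B = 36 × €432.86 − €14,000 = €1,582.96.
Loan A is lower by €289.20.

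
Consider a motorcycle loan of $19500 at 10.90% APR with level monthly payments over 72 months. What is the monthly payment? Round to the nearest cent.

$370.17

At 10.90% the monthly rate is 0.0090833, so the payment is 19,500 × 0.0090833 / (1 − 1.0090833^−72) = $370.17.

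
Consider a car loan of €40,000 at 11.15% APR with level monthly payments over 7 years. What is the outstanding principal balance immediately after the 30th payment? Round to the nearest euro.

With monthly rate i = 11.15%/12 = 0.0092917, the balance after k of n payments is P · [(1+i)^n − (1+i)^k] / [(1+i)^n − 1].
(1+0.0092917)^84 = 2.17471198 and (1+0.0092917)^30 = 1.31977721, so the balance is 40,000 × (2.17471198 − 1.31977721) / (2.17471198 − 1) = €29,111.30.

€29,111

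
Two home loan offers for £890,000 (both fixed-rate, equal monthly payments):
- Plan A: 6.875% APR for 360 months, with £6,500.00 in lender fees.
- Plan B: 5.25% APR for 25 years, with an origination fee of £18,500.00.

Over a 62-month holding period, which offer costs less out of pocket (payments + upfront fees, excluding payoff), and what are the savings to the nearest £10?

Plan A: at 6.875% the monthly rate is 0.0057292, so the payment is 890,000 × 0.0057292 / (1 − 1.0057292^−360) = £5,846.67.
Plan B: at 5.25% the monthly rate is 0.0043750, so the payment is 890,000 × 0.0043750 / (1 − 1.0043750^−300) = £5,333.30.
Over 62 months: Plan A costs 62 × £5,846.67 + £6,500.00 = £368,993.54; Plan B costs 62 × £5,333.30 + £18,500.00 = £349,164.60.
Plan B is cheaper by £368,993.54 − £349,164.60 = £19,828.94.

Plan B by £19,830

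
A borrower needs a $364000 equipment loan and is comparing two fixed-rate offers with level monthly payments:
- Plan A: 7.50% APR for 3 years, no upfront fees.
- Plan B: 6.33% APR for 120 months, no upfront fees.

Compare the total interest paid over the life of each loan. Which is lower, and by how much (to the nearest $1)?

Plan A: at 7.50% the monthly rate is 0.0062500, so the payment is 364,000 × 0.0062500 / (1 − 1.0062500^−36) = $11,322.66.
Total interest on Plan A = 36 × $11,322.66 − $364,000 = $43,615.76.
Plan B: monthly rate = 6.33%/12 = 0.0052750; payment = 364,000 × 0.0052750 / (1 − (1+0.0052750)^−120) = $4,101.73.
Total interest on Plan B = 120 × $4,101.73 − $364,000 = $128,207.60.
Plan A is lower by $84,591.84.

Plan A by $84,592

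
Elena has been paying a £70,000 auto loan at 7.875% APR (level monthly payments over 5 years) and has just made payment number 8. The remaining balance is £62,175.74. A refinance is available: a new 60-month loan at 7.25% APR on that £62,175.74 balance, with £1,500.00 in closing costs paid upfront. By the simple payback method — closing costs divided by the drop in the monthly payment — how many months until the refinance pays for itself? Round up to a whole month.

Current payment = 70,000 × 7.875%/12 / (1 − (1+0.0065625)^−60) = £1,415.16.
Refinanced payment = 62,175.74 × 0.0060417 / (1 − (1+0.0060417)^−60) = £1,238.50.
Monthly savings = £1,415.16 − £1,238.50 = £176.66.
Break-even = £1,500.00 / £176.66 = 8.49 → 9 months.

9 months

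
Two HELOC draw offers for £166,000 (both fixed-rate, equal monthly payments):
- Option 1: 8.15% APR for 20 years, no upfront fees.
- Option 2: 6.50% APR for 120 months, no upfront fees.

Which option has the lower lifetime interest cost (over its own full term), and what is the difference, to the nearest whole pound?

Option 1: at 8.15% the monthly rate is 0.0067917, so the payment is 166,000 × 0.0067917 / (1 − 1.0067917^−240) = £1,404.03.
Total interest on Option 1 = 240 × £1,404.03 − £166,000 = £170,967.20.
Option 2: at 6.50% the monthly rate is 0.0054167, so the payment is 166,000 × 0.0054167 / (1 − 1.0054167^−120) = £1,884.90.
Total interest on Option 2 = 120 × £1,884.90 − £166,000 = £60,188.00.
Option 2 is lower by £110,779.20.

Option 2 by £110,779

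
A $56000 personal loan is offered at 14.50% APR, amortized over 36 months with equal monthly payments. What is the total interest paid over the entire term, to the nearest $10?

$13,390

Monthly rate = 14.5%/12 = 0.0120833; payment = 56,000 × 0.0120833 / (1 − (1+0.0120833)^−36) = $1,927.57.
Total paid = 36 × $1,927.57 = $69,392.52; interest = $69,392.52 − $56,000 = $13,392.52.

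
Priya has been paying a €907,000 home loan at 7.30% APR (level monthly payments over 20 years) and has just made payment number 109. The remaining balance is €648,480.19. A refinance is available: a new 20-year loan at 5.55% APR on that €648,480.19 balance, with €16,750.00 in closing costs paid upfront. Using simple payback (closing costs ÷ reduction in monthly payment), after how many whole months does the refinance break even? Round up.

7 months

Current payment = 907,000 × 7.3%/12 / (1 − (1+0.0060833)^−240) = €7,196.21.
Refinanced payment = 648,480.19 × 0.0046250 / (1 − (1+0.0046250)^−240) = €4,479.15.
Monthly savings = €7,196.21 − €4,479.15 = €2,717.06.
Break-even = €16,750.00 / €2,717.06 = 6.16 → 7 months.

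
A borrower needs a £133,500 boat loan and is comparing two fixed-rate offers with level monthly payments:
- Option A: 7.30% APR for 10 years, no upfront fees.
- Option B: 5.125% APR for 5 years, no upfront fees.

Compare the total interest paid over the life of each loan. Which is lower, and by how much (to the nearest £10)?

Option B by £36,870

Option A: monthly rate = 7.3%/12 = 0.0060833; payment = 133,500 × 0.0060833 / (1 − (1+0.0060833)^−120) = £1,570.77.
Total interest on Option A = 120 × £1,570.77 − £133,500 = £54,992.40.
Option B: monthly rate = 5.125%/12 = 0.0042708; payment = 133,500 × 0.0042708 / (1 − (1+0.0042708)^−60) = £2,526.96.
Total interest on Option B = 60 × £2,526.96 − £133,500 = £18,117.60.
Option B is lower by £36,874.80.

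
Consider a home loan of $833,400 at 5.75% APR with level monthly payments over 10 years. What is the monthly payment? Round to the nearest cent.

$9,148.17

At 5.75% the monthly rate is 0.0047917, so the payment is 833,400 × 0.0047917 / (1 − 1.0047917^−120) = $9,148.17.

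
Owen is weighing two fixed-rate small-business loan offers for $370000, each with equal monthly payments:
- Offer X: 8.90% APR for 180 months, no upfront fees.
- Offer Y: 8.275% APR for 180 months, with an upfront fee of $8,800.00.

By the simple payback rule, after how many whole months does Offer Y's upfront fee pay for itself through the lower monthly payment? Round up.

Offer X: at 8.90% the monthly rate is 0.0074167, so the payment is 370,000 × 0.0074167 / (1 − 1.0074167^−180) = $3,730.81.
Offer Y: monthly rate = 8.275%/12 = 0.0068958; payment = 370,000 × 0.0068958 / (1 − (1+0.0068958)^−180) = $3,594.90.
Monthly savings = $3,730.81 − $3,594.90 = $135.91.
Break-even = $8,800.00 / $135.91 = 64.75 → 65 months.

65 months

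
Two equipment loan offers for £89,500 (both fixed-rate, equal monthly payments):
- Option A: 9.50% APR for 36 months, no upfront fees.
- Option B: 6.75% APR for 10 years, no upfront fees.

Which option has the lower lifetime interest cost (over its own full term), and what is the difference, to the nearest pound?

Option A: monthly rate = 9.5%/12 = 0.0079167; payment = 89,500 × 0.0079167 / (1 − (1+0.0079167)^−36) = £2,866.95.
Total interest on Option A = 36 × £2,866.95 − £89,500 = £13,710.20.
Option B: at 6.75% the monthly rate is 0.0056250, so the payment is 89,500 × 0.0056250 / (1 − 1.0056250^−120) = £1,027.68.
Total interest on Option B = 120 × £1,027.68 − £89,500 = £33,821.60.
Option A is lower by £20,111.40.

Option A by £20,111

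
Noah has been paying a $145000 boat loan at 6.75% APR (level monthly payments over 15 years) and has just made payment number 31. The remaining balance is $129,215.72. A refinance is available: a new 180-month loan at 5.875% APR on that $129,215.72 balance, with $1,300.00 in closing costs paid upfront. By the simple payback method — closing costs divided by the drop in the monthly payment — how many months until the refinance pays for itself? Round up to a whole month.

7 months

Current payment = 145,000 × 6.75%/12 / (1 − (1+0.0056250)^−180) = $1,283.12.
Refinanced payment = 129,215.72 × 0.0048958 / (1 − (1+0.0048958)^−180) = $1,081.69.
Monthly savings = $1,283.12 − $1,081.69 = $201.43.
Break-even = $1,300.00 / $201.43 = 6.45 → 7 months.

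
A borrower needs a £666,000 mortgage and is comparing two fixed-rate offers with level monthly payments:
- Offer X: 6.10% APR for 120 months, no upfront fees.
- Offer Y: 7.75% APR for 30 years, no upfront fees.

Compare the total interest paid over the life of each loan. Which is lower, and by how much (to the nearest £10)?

Offer X: at 6.10% the monthly rate is 0.0050833, so the payment is 666,000 × 0.0050833 / (1 − 1.0050833^−120) = £7,427.45.
Total interest on Offer X = 120 × £7,427.45 − £666,000 = £225,294.00.
Offer Y: at 7.75% the monthly rate is 0.0064583, so the payment is 666,000 × 0.0064583 / (1 − 1.0064583^−360) = £4,771.31.
Total interest on Offer Y = 360 × £4,771.31 − £666,000 = £1,051,671.60.
Offer X is lower by £826,377.60.

Offer X by £826,380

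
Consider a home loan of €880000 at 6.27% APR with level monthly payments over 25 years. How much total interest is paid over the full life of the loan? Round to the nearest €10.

€864,790

At 6.27% the monthly rate is 0.0052250, so the payment is 880,000 × 0.0052250 / (1 − 1.0052250^−300) = €5,815.97.
Total paid = 300 × €5,815.97 = €1,744,791.00; interest = €1,744,791.00 − €880,000 = €864,791.00.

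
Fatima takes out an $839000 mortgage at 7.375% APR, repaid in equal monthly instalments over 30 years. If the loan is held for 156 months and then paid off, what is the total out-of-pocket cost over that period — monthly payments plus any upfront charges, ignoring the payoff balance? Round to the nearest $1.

$903,983

At 7.375% the monthly rate is 0.0061458, so the payment is 839,000 × 0.0061458 / (1 − 1.0061458^−360) = $5,794.76.
Total outlay = 156 × $5,794.76 = $903,982.56.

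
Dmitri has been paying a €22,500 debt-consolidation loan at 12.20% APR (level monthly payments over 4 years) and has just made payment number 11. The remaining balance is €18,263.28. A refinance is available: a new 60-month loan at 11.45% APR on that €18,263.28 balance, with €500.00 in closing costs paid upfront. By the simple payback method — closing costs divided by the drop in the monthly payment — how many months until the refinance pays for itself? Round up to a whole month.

Current payment = 22,500 × 12.2%/12 / (1 − (1+0.0101667)^−48) = €594.72.
Refinanced payment = 18,263.28 × 0.0095417 / (1 − (1+0.0095417)^−60) = €401.20.
Monthly savings = €594.72 − €401.20 = €193.52.
Break-even = €500.00 / €193.52 = 2.58 → 3 months.

3 months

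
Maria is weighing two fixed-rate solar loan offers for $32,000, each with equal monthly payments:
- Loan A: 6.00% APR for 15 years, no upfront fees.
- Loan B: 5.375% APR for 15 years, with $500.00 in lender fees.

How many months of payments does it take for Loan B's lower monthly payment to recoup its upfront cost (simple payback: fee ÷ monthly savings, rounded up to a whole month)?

Loan A: monthly rate = 6%/12 = 0.0050000; payment = 32,000 × 0.0050000 / (1 − (1+0.0050000)^−180) = $270.03.
Loan B: monthly rate = 5.375%/12 = 0.0044792; payment = 32,000 × 0.0044792 / (1 − (1+0.0044792)^−180) = $259.35.
Monthly savings = $270.03 − $259.35 = $10.68.
Break-even = $500.00 / $10.68 = 46.82 → 47 months.

47 months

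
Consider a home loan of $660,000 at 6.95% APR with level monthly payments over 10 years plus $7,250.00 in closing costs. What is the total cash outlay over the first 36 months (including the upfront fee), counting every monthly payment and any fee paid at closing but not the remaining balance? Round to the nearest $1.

$282,512

At 6.95% the monthly rate is 0.0057917, so the payment is 660,000 × 0.0057917 / (1 − 1.0057917^−120) = $7,646.16.
Total outlay = 36 × $7,646.16 + $7,250.00 = $282,511.76.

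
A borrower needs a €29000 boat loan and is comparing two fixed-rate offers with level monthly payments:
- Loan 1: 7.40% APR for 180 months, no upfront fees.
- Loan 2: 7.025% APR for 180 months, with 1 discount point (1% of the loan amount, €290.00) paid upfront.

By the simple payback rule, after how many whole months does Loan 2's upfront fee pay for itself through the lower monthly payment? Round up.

48 months

Loan 1: at 7.40% the monthly rate is 0.0061667, so the payment is 29,000 × 0.0061667 / (1 − 1.0061667^−180) = €267.19.
Loan 2: at 7.025% the monthly rate is 0.0058542, so the payment is 29,000 × 0.0058542 / (1 − 1.0058542^−180) = €261.07.
Monthly savings = €267.19 − €261.07 = €6.12.
Break-even = €290.00 / €6.12 = 47.39 → 48 months.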